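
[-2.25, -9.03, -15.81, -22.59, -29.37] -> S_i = -2.25 + -6.78*i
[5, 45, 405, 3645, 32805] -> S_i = 5*9^i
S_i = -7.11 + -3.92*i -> [-7.11, -11.03, -14.95, -18.87, -22.79]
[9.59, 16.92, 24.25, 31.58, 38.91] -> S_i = 9.59 + 7.33*i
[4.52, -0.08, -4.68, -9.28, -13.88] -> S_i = 4.52 + -4.60*i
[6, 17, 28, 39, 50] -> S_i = 6 + 11*i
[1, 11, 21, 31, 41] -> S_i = 1 + 10*i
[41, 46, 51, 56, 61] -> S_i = 41 + 5*i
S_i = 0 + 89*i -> [0, 89, 178, 267, 356]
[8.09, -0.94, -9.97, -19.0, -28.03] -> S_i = 8.09 + -9.03*i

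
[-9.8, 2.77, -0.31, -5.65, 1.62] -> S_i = Random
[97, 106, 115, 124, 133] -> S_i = 97 + 9*i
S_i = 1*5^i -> [1, 5, 25, 125, 625]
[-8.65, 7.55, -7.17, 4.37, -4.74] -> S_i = Random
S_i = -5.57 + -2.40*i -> [-5.57, -7.97, -10.37, -12.77, -15.17]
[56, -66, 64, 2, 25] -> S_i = Random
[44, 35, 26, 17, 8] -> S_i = 44 + -9*i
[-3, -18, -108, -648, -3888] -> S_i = -3*6^i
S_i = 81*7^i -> [81, 567, 3969, 27783, 194481]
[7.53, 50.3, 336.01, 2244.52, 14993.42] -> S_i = 7.53*6.68^i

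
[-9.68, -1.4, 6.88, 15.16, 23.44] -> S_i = -9.68 + 8.28*i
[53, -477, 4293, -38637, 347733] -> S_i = 53*-9^i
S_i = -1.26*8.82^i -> [-1.26, -11.11, -98.02, -864.52, -7625.09]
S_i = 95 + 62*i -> [95, 157, 219, 281, 343]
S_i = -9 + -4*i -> [-9, -13, -17, -21, -25]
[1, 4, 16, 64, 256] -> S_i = 1*4^i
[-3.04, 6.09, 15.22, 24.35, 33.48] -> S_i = -3.04 + 9.13*i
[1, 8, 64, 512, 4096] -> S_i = 1*8^i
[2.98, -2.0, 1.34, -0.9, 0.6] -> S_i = 2.98*(-0.67)^i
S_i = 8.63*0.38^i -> [8.63, 3.28, 1.25, 0.47, 0.18]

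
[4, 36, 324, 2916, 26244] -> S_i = 4*9^i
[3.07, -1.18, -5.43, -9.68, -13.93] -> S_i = 3.07 + -4.25*i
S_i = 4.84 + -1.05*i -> [4.84, 3.79, 2.74, 1.69, 0.64]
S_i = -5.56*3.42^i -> [-5.56, -19.02, -65.03, -222.41, -760.64]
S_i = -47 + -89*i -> [-47, -136, -225, -314, -403]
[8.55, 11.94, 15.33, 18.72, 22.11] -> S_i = 8.55 + 3.39*i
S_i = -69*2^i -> [-69, -138, -276, -552, -1104]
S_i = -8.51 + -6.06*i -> [-8.51, -14.57, -20.63, -26.69, -32.75]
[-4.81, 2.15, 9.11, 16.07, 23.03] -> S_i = -4.81 + 6.96*i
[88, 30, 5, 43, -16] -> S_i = Random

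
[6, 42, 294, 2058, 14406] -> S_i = 6*7^i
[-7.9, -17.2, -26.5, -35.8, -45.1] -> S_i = -7.90 + -9.30*i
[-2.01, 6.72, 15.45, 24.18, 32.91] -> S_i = -2.01 + 8.73*i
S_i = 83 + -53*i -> [83, 30, -23, -76, -129]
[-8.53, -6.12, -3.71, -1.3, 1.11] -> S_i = -8.53 + 2.41*i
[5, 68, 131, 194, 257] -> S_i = 5 + 63*i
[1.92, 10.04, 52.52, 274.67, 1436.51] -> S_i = 1.92*5.23^i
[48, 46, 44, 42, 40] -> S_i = 48 + -2*i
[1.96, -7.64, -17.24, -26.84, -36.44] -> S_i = 1.96 + -9.60*i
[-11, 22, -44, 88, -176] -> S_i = -11*-2^i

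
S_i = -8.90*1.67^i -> [-8.9, -14.86, -24.82, -41.45, -69.22]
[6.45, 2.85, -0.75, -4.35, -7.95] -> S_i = 6.45 + -3.60*i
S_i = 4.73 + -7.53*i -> [4.73, -2.8, -10.33, -17.86, -25.39]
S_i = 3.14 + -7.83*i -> [3.14, -4.69, -12.52, -20.35, -28.18]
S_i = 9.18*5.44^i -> [9.18, 49.94, 271.67, 1477.88, 8039.67]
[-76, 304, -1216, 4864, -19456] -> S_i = -76*-4^i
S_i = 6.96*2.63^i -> [6.96, 18.3, 48.14, 126.61, 332.99]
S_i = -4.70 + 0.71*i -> [-4.7, -3.99, -3.28, -2.57, -1.86]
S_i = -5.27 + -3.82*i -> [-5.27, -9.09, -12.91, -16.73, -20.55]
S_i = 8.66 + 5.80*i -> [8.66, 14.46, 20.26, 26.06, 31.86]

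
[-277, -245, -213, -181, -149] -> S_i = -277 + 32*i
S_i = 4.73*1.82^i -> [4.73, 8.61, 15.67, 28.52, 51.9]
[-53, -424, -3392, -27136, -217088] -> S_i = -53*8^i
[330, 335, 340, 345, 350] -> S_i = 330 + 5*i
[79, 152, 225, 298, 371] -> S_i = 79 + 73*i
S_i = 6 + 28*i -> [6, 34, 62, 90, 118]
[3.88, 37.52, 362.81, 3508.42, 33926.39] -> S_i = 3.88*9.67^i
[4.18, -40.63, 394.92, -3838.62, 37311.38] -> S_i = 4.18*(-9.72)^i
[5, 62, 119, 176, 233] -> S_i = 5 + 57*i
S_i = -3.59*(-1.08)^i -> [-3.59, 3.88, -4.19, 4.52, -4.88]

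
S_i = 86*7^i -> [86, 602, 4214, 29498, 206486]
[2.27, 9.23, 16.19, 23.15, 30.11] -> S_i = 2.27 + 6.96*i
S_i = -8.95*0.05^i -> [-8.95, -0.45, -0.02, -0.0, -0.0]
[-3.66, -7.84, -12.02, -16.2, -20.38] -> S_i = -3.66 + -4.18*i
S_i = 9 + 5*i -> [9, 14, 19, 24, 29]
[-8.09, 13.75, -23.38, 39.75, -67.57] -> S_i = -8.09*(-1.70)^i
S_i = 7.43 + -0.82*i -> [7.43, 6.61, 5.79, 4.97, 4.15]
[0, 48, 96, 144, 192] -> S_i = 0 + 48*i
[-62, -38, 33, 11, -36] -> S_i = Random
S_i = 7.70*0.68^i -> [7.7, 5.24, 3.56, 2.42, 1.65]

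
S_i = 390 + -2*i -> [390, 388, 386, 384, 382]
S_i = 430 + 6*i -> [430, 436, 442, 448, 454]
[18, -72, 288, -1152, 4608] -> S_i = 18*-4^i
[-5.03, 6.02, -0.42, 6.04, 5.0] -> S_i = Random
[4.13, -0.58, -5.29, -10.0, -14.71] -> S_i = 4.13 + -4.71*i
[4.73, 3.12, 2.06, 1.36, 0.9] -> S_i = 4.73*0.66^i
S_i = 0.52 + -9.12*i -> [0.52, -8.6, -17.72, -26.84, -35.96]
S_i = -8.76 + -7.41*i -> [-8.76, -16.17, -23.58, -30.99, -38.4]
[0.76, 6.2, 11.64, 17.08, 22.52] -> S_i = 0.76 + 5.44*i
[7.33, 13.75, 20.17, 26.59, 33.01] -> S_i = 7.33 + 6.42*i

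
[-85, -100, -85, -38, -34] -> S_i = Random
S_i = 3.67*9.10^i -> [3.67, 33.4, 303.91, 2765.61, 25167.01]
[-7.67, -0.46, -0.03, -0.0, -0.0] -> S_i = -7.67*0.06^i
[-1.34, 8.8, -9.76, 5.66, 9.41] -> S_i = Random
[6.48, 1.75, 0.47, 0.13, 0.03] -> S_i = 6.48*0.27^i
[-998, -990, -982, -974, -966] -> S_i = -998 + 8*i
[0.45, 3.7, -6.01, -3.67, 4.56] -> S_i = Random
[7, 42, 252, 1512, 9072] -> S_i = 7*6^i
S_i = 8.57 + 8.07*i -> [8.57, 16.64, 24.71, 32.78, 40.85]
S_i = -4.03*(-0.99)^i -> [-4.03, 3.99, -3.95, 3.91, -3.87]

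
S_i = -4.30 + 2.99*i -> [-4.3, -1.31, 1.68, 4.67, 7.66]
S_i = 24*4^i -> [24, 96, 384, 1536, 6144]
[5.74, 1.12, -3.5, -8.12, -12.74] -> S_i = 5.74 + -4.62*i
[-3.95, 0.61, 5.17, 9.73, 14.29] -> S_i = -3.95 + 4.56*i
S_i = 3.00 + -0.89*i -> [3.0, 2.11, 1.22, 0.33, -0.56]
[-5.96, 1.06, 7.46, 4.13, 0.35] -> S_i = Random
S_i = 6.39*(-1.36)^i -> [6.39, -8.69, 11.82, -16.07, 21.86]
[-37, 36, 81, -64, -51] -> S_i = Random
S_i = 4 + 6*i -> [4, 10, 16, 22, 28]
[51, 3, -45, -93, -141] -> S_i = 51 + -48*i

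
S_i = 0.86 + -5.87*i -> [0.86, -5.01, -10.88, -16.75, -22.62]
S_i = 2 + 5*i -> [2, 7, 12, 17, 22]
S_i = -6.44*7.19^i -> [-6.44, -46.3, -332.92, -2393.72, -17210.81]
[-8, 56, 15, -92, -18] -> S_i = Random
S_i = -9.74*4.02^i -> [-9.74, -39.15, -157.4, -632.76, -2543.68]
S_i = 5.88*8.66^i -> [5.88, 50.92, 440.97, 3818.84, 33071.12]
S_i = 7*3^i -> [7, 21, 63, 189, 567]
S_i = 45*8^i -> [45, 360, 2880, 23040, 184320]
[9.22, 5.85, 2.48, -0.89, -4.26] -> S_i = 9.22 + -3.37*i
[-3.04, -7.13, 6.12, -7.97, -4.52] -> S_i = Random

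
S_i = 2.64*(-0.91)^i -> [2.64, -2.4, 2.19, -1.99, 1.81]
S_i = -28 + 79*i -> [-28, 51, 130, 209, 288]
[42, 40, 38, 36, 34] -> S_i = 42 + -2*i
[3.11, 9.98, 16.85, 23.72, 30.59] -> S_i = 3.11 + 6.87*i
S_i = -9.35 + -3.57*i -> [-9.35, -12.92, -16.49, -20.06, -23.63]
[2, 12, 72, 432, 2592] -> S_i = 2*6^i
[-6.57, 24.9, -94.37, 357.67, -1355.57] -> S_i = -6.57*(-3.79)^i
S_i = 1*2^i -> [1, 2, 4, 8, 16]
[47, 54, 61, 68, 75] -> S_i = 47 + 7*i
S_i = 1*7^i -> [1, 7, 49, 343, 2401]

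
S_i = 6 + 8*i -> [6, 14, 22, 30, 38]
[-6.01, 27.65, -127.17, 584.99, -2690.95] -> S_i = -6.01*(-4.60)^i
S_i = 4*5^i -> [4, 20, 100, 500, 2500]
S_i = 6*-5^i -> [6, -30, 150, -750, 3750]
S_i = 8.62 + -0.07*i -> [8.62, 8.55, 8.48, 8.41, 8.34]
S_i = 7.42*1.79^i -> [7.42, 13.28, 23.77, 42.56, 76.18]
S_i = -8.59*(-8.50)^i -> [-8.59, 73.02, -620.63, 5275.33, -44840.34]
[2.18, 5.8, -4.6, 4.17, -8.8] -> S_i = Random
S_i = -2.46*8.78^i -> [-2.46, -21.6, -189.64, -1665.02, -14618.85]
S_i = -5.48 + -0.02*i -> [-5.48, -5.5, -5.52, -5.54, -5.56]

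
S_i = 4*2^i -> [4, 8, 16, 32, 64]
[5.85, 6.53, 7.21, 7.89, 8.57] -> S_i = 5.85 + 0.68*i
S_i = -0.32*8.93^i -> [-0.32, -2.86, -25.52, -227.88, -2034.96]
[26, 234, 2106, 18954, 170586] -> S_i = 26*9^i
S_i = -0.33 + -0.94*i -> [-0.33, -1.27, -2.21, -3.15, -4.09]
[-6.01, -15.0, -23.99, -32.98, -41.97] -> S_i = -6.01 + -8.99*i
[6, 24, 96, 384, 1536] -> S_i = 6*4^i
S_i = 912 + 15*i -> [912, 927, 942, 957, 972]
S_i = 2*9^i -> [2, 18, 162, 1458, 13122]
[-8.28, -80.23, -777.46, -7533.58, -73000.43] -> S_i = -8.28*9.69^i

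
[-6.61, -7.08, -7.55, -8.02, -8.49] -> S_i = -6.61 + -0.47*i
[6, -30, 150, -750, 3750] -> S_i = 6*-5^i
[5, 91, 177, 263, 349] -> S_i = 5 + 86*i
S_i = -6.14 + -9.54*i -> [-6.14, -15.68, -25.22, -34.76, -44.3]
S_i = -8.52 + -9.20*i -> [-8.52, -17.72, -26.92, -36.12, -45.32]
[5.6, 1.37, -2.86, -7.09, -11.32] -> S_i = 5.60 + -4.23*i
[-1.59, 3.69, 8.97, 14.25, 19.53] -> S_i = -1.59 + 5.28*i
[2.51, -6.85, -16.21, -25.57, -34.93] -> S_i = 2.51 + -9.36*i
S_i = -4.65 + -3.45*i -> [-4.65, -8.1, -11.55, -15.0, -18.45]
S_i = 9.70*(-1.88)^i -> [9.7, -18.24, 34.28, -64.45, 121.17]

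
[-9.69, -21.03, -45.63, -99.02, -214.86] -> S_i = -9.69*2.17^i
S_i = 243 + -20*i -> [243, 223, 203, 183, 163]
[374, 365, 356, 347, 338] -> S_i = 374 + -9*i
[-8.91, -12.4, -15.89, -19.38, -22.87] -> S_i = -8.91 + -3.49*i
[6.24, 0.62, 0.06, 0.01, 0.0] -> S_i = 6.24*0.10^i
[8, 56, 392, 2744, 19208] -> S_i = 8*7^i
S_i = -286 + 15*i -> [-286, -271, -256, -241, -226]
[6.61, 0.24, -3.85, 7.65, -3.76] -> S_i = Random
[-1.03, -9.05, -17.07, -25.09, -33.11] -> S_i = -1.03 + -8.02*i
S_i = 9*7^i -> [9, 63, 441, 3087, 21609]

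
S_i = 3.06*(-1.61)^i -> [3.06, -4.93, 7.93, -12.77, 20.56]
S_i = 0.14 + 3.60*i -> [0.14, 3.74, 7.34, 10.94, 14.54]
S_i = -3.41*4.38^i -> [-3.41, -14.94, -65.42, -286.53, -1255.02]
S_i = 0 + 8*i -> [0, 8, 16, 24, 32]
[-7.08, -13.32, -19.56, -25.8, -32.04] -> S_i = -7.08 + -6.24*i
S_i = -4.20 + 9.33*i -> [-4.2, 5.13, 14.46, 23.79, 33.12]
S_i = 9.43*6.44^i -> [9.43, 60.73, 391.1, 2518.66, 16220.16]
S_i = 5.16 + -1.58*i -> [5.16, 3.58, 2.0, 0.42, -1.16]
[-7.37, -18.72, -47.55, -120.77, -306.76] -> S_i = -7.37*2.54^i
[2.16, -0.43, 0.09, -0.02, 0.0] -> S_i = 2.16*(-0.20)^i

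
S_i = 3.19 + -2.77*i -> [3.19, 0.42, -2.35, -5.12, -7.89]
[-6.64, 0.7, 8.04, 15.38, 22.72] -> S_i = -6.64 + 7.34*i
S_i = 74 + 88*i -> [74, 162, 250, 338, 426]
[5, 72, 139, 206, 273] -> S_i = 5 + 67*i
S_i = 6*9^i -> [6, 54, 486, 4374, 39366]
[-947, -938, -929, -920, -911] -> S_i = -947 + 9*i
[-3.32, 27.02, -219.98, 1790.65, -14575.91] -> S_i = -3.32*(-8.14)^i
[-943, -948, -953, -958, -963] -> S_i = -943 + -5*i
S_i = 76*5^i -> [76, 380, 1900, 9500, 47500]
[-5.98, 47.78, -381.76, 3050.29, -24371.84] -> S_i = -5.98*(-7.99)^i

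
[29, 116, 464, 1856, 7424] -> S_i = 29*4^i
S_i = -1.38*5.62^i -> [-1.38, -7.76, -43.59, -244.96, -1376.65]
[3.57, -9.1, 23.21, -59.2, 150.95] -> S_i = 3.57*(-2.55)^i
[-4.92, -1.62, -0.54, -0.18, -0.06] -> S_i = -4.92*0.33^i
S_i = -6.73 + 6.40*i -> [-6.73, -0.33, 6.07, 12.47, 18.87]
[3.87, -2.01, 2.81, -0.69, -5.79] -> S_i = Random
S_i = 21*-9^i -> [21, -189, 1701, -15309, 137781]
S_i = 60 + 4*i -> [60, 64, 68, 72, 76]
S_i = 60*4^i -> [60, 240, 960, 3840, 15360]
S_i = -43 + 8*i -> [-43, -35, -27, -19, -11]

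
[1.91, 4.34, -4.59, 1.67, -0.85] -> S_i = Random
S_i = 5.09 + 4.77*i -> [5.09, 9.86, 14.63, 19.4, 24.17]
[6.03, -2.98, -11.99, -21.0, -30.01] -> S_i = 6.03 + -9.01*i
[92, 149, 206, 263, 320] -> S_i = 92 + 57*i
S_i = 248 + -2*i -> [248, 246, 244, 242, 240]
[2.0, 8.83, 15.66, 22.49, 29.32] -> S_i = 2.00 + 6.83*i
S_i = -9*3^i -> [-9, -27, -81, -243, -729]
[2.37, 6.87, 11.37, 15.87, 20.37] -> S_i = 2.37 + 4.50*i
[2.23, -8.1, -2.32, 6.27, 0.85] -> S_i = Random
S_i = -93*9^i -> [-93, -837, -7533, -67797, -610173]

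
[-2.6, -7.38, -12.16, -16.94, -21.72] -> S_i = -2.60 + -4.78*i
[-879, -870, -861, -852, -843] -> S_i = -879 + 9*i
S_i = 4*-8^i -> [4, -32, 256, -2048, 16384]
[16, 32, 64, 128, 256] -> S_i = 16*2^i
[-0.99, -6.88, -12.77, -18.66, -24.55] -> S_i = -0.99 + -5.89*i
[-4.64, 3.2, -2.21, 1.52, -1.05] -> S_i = -4.64*(-0.69)^i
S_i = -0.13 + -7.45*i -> [-0.13, -7.58, -15.03, -22.48, -29.93]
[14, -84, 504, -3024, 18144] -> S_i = 14*-6^i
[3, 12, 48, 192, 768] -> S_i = 3*4^i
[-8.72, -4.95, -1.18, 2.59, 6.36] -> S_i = -8.72 + 3.77*i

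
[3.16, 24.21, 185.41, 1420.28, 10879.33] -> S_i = 3.16*7.66^i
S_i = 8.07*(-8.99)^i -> [8.07, -72.55, 652.22, -5863.44, 52712.34]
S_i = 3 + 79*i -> [3, 82, 161, 240, 319]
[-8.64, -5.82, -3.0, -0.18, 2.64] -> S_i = -8.64 + 2.82*i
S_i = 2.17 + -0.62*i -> [2.17, 1.55, 0.93, 0.31, -0.31]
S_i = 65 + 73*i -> [65, 138, 211, 284, 357]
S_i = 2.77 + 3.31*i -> [2.77, 6.08, 9.39, 12.7, 16.01]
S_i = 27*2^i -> [27, 54, 108, 216, 432]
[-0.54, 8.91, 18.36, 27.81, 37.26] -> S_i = -0.54 + 9.45*i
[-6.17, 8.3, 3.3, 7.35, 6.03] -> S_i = Random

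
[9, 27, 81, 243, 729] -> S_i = 9*3^i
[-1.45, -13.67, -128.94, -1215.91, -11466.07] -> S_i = -1.45*9.43^i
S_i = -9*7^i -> [-9, -63, -441, -3087, -21609]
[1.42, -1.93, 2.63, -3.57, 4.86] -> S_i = 1.42*(-1.36)^i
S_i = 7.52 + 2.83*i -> [7.52, 10.35, 13.18, 16.01, 18.84]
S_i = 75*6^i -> [75, 450, 2700, 16200, 97200]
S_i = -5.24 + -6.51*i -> [-5.24, -11.75, -18.26, -24.77, -31.28]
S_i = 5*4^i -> [5, 20, 80, 320, 1280]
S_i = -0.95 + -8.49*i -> [-0.95, -9.44, -17.93, -26.42, -34.91]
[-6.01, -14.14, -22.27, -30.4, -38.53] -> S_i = -6.01 + -8.13*i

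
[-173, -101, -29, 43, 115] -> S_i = -173 + 72*i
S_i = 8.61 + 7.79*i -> [8.61, 16.4, 24.19, 31.98, 39.77]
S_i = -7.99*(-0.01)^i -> [-7.99, 0.08, -0.0, 0.0, -0.0]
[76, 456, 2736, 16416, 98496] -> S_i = 76*6^i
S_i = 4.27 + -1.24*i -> [4.27, 3.03, 1.79, 0.55, -0.69]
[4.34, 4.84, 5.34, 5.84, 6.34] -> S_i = 4.34 + 0.50*i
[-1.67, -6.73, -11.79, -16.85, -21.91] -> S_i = -1.67 + -5.06*i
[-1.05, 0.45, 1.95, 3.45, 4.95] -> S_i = -1.05 + 1.50*i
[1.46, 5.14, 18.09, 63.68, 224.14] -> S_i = 1.46*3.52^i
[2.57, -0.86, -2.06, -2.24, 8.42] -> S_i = Random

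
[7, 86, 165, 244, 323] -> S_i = 7 + 79*i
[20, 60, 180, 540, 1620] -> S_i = 20*3^i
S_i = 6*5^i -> [6, 30, 150, 750, 3750]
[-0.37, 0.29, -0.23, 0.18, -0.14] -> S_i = -0.37*(-0.79)^i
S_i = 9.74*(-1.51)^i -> [9.74, -14.71, 22.21, -33.53, 50.64]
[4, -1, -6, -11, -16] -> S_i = 4 + -5*i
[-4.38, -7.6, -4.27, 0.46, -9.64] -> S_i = Random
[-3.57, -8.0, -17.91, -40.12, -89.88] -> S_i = -3.57*2.24^i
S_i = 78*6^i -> [78, 468, 2808, 16848, 101088]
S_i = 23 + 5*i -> [23, 28, 33, 38, 43]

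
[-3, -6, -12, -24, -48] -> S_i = -3*2^i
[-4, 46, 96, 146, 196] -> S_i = -4 + 50*i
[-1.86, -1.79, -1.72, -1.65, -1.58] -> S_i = -1.86 + 0.07*i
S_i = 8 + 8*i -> [8, 16, 24, 32, 40]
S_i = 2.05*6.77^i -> [2.05, 13.88, 93.96, 636.09, 4306.34]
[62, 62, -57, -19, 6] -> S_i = Random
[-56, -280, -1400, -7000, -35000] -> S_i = -56*5^i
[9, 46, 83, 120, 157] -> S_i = 9 + 37*i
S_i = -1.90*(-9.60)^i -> [-1.9, 18.24, -175.1, 1681.0, -16137.58]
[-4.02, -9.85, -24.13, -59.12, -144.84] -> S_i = -4.02*2.45^i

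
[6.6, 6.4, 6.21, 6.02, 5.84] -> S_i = 6.60*0.97^i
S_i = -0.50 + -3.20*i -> [-0.5, -3.7, -6.9, -10.1, -13.3]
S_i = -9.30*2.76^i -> [-9.3, -25.67, -70.84, -195.53, -539.66]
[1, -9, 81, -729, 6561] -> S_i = 1*-9^i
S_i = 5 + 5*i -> [5, 10, 15, 20, 25]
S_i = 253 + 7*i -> [253, 260, 267, 274, 281]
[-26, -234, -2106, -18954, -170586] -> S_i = -26*9^i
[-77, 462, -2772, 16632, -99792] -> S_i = -77*-6^i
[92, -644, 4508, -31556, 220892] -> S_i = 92*-7^i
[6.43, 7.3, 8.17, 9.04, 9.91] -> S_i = 6.43 + 0.87*i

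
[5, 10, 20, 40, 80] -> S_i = 5*2^i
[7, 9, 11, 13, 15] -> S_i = 7 + 2*i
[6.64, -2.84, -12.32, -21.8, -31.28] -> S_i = 6.64 + -9.48*i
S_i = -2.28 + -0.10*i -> [-2.28, -2.38, -2.48, -2.58, -2.68]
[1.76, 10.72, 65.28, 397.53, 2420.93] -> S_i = 1.76*6.09^i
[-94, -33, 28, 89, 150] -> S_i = -94 + 61*i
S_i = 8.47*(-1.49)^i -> [8.47, -12.62, 18.8, -28.02, 41.75]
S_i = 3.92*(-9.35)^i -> [3.92, -36.65, 342.7, -3204.21, 29959.36]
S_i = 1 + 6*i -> [1, 7, 13, 19, 25]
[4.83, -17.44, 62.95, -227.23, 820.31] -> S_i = 4.83*(-3.61)^i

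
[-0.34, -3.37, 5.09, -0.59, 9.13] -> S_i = Random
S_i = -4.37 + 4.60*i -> [-4.37, 0.23, 4.83, 9.43, 14.03]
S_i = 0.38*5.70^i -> [0.38, 2.17, 12.35, 70.37, 401.13]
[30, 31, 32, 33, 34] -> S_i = 30 + 1*i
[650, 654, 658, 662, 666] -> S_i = 650 + 4*i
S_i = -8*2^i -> [-8, -16, -32, -64, -128]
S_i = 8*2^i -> [8, 16, 32, 64, 128]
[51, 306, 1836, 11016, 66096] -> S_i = 51*6^i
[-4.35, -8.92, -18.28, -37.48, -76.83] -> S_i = -4.35*2.05^i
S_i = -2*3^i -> [-2, -6, -18, -54, -162]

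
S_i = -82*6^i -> [-82, -492, -2952, -17712, -106272]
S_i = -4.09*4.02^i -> [-4.09, -16.44, -66.1, -265.71, -1068.14]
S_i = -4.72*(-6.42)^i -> [-4.72, 30.3, -194.54, 1248.96, -8018.3]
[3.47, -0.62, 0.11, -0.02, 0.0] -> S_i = 3.47*(-0.18)^i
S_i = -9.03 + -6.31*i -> [-9.03, -15.34, -21.65, -27.96, -34.27]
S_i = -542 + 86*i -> [-542, -456, -370, -284, -198]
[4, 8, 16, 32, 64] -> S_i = 4*2^i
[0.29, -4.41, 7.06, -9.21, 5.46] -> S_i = Random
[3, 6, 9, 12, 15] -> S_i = 3 + 3*i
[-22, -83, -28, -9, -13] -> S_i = Random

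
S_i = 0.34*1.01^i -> [0.34, 0.34, 0.35, 0.35, 0.35]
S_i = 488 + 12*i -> [488, 500, 512, 524, 536]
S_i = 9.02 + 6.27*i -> [9.02, 15.29, 21.56, 27.83, 34.1]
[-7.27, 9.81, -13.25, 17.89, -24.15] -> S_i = -7.27*(-1.35)^i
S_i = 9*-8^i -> [9, -72, 576, -4608, 36864]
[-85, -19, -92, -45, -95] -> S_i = Random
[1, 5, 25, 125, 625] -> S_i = 1*5^i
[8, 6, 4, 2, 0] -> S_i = 8 + -2*i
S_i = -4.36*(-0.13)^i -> [-4.36, 0.57, -0.07, 0.01, -0.0]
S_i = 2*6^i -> [2, 12, 72, 432, 2592]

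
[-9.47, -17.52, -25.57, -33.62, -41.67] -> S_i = -9.47 + -8.05*i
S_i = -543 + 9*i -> [-543, -534, -525, -516, -507]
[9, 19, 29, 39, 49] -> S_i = 9 + 10*i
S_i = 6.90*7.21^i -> [6.9, 49.75, 358.69, 2586.16, 18646.19]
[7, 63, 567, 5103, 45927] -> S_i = 7*9^i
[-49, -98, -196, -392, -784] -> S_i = -49*2^i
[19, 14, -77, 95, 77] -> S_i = Random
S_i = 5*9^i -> [5, 45, 405, 3645, 32805]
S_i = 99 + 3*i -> [99, 102, 105, 108, 111]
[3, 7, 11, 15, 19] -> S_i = 3 + 4*i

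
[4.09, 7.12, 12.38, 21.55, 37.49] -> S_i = 4.09*1.74^i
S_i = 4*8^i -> [4, 32, 256, 2048, 16384]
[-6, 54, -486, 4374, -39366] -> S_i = -6*-9^i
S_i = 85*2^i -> [85, 170, 340, 680, 1360]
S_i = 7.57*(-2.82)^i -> [7.57, -21.35, 60.2, -169.76, 478.73]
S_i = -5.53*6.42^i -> [-5.53, -35.5, -227.93, -1463.29, -9394.32]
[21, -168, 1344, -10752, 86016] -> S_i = 21*-8^i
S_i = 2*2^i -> [2, 4, 8, 16, 32]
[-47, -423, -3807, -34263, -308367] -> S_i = -47*9^i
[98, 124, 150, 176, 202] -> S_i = 98 + 26*i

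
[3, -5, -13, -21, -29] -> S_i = 3 + -8*i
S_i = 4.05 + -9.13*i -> [4.05, -5.08, -14.21, -23.34, -32.47]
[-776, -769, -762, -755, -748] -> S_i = -776 + 7*i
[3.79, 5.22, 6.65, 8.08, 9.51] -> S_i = 3.79 + 1.43*i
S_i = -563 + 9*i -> [-563, -554, -545, -536, -527]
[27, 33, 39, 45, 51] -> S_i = 27 + 6*i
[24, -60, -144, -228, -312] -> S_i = 24 + -84*i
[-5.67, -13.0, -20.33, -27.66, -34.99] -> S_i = -5.67 + -7.33*i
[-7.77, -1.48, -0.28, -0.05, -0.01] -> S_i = -7.77*0.19^i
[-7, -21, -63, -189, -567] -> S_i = -7*3^i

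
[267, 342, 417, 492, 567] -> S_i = 267 + 75*i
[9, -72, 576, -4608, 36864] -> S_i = 9*-8^i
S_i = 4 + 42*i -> [4, 46, 88, 130, 172]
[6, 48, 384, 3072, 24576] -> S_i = 6*8^i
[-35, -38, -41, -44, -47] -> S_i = -35 + -3*i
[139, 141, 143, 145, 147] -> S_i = 139 + 2*i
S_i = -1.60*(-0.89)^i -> [-1.6, 1.42, -1.27, 1.13, -1.0]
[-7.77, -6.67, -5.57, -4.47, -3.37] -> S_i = -7.77 + 1.10*i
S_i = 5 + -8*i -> [5, -3, -11, -19, -27]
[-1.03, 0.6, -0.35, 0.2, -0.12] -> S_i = -1.03*(-0.58)^i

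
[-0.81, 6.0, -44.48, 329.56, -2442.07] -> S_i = -0.81*(-7.41)^i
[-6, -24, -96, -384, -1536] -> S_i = -6*4^i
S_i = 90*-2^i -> [90, -180, 360, -720, 1440]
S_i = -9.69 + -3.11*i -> [-9.69, -12.8, -15.91, -19.02, -22.13]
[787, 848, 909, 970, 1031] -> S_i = 787 + 61*i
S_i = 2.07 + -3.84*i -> [2.07, -1.77, -5.61, -9.45, -13.29]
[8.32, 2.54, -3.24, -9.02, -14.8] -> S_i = 8.32 + -5.78*i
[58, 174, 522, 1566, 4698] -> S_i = 58*3^i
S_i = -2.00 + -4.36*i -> [-2.0, -6.36, -10.72, -15.08, -19.44]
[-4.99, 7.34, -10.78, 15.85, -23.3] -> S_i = -4.99*(-1.47)^i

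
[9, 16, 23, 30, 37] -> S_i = 9 + 7*i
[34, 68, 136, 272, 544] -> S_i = 34*2^i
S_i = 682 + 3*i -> [682, 685, 688, 691, 694]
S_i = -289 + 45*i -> [-289, -244, -199, -154, -109]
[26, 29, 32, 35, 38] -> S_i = 26 + 3*i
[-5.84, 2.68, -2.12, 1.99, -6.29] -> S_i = Random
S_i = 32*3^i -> [32, 96, 288, 864, 2592]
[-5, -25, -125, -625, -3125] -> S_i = -5*5^i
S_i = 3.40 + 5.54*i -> [3.4, 8.94, 14.48, 20.02, 25.56]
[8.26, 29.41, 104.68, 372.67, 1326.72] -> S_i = 8.26*3.56^i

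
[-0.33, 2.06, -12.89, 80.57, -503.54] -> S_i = -0.33*(-6.25)^i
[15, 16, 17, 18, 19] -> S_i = 15 + 1*i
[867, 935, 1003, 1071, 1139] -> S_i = 867 + 68*i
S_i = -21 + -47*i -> [-21, -68, -115, -162, -209]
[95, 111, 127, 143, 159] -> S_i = 95 + 16*i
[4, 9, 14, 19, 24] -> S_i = 4 + 5*i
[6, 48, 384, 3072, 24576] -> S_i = 6*8^i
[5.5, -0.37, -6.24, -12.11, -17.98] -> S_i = 5.50 + -5.87*i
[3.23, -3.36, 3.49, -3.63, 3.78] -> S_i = 3.23*(-1.04)^i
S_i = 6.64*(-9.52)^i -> [6.64, -63.21, 601.79, -5729.0, 54540.09]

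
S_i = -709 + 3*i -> [-709, -706, -703, -700, -697]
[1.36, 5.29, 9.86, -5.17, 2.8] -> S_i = Random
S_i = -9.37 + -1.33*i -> [-9.37, -10.7, -12.03, -13.36, -14.69]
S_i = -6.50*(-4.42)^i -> [-6.5, 28.73, -126.99, 561.28, -2480.86]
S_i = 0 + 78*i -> [0, 78, 156, 234, 312]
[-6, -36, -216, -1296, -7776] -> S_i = -6*6^i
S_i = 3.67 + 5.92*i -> [3.67, 9.59, 15.51, 21.43, 27.35]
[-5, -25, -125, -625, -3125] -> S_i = -5*5^i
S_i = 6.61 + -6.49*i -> [6.61, 0.12, -6.37, -12.86, -19.35]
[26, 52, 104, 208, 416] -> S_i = 26*2^i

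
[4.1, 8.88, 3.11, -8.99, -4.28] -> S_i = Random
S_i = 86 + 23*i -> [86, 109, 132, 155, 178]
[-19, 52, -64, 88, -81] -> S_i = Random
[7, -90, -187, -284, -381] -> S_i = 7 + -97*i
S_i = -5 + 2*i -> [-5, -3, -1, 1, 3]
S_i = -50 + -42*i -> [-50, -92, -134, -176, -218]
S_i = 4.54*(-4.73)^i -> [4.54, -21.47, 101.57, -480.44, 2272.48]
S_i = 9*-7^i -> [9, -63, 441, -3087, 21609]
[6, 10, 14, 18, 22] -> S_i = 6 + 4*i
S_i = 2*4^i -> [2, 8, 32, 128, 512]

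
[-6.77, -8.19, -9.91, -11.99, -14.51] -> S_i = -6.77*1.21^i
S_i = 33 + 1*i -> [33, 34, 35, 36, 37]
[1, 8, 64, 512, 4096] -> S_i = 1*8^i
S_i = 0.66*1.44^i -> [0.66, 0.95, 1.37, 1.97, 2.84]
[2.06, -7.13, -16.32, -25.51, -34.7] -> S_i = 2.06 + -9.19*i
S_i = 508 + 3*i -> [508, 511, 514, 517, 520]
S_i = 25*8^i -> [25, 200, 1600, 12800, 102400]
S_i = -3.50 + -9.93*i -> [-3.5, -13.43, -23.36, -33.29, -43.22]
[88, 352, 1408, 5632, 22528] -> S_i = 88*4^i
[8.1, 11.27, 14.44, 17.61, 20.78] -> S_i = 8.10 + 3.17*i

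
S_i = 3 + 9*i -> [3, 12, 21, 30, 39]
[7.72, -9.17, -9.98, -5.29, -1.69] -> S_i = Random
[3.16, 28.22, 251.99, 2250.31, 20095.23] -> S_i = 3.16*8.93^i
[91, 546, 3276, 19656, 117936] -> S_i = 91*6^i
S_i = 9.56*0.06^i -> [9.56, 0.57, 0.03, 0.0, 0.0]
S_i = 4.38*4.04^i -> [4.38, 17.7, 71.49, 288.81, 1166.81]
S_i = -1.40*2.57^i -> [-1.4, -3.6, -9.25, -23.76, -61.07]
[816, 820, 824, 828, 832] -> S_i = 816 + 4*i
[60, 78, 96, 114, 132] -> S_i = 60 + 18*i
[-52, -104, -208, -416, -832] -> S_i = -52*2^i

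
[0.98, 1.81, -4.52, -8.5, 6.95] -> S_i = Random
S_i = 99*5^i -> [99, 495, 2475, 12375, 61875]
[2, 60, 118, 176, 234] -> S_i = 2 + 58*i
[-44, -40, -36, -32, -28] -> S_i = -44 + 4*i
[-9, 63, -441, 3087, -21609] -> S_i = -9*-7^i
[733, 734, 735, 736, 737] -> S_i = 733 + 1*i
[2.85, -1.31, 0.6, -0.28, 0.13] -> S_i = 2.85*(-0.46)^i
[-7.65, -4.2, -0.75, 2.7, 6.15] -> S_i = -7.65 + 3.45*i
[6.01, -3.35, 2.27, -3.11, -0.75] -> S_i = Random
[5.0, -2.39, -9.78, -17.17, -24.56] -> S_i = 5.00 + -7.39*i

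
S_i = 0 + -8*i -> [0, -8, -16, -24, -32]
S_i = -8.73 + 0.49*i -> [-8.73, -8.24, -7.75, -7.26, -6.77]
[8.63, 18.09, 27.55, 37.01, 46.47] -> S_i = 8.63 + 9.46*i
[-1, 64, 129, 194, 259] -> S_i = -1 + 65*i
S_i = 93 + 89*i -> [93, 182, 271, 360, 449]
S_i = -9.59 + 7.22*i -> [-9.59, -2.37, 4.85, 12.07, 19.29]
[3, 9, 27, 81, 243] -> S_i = 3*3^i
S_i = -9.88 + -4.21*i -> [-9.88, -14.09, -18.3, -22.51, -26.72]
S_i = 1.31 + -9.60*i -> [1.31, -8.29, -17.89, -27.49, -37.09]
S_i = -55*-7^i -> [-55, 385, -2695, 18865, -132055]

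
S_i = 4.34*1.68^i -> [4.34, 7.29, 12.25, 20.58, 34.57]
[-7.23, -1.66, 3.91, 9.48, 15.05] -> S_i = -7.23 + 5.57*i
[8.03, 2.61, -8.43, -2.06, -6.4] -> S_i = Random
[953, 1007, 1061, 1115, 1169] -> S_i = 953 + 54*i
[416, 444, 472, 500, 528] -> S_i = 416 + 28*i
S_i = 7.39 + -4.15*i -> [7.39, 3.24, -0.91, -5.06, -9.21]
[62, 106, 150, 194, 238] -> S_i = 62 + 44*i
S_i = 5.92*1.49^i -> [5.92, 8.82, 13.14, 19.58, 29.18]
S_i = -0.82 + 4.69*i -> [-0.82, 3.87, 8.56, 13.25, 17.94]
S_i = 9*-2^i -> [9, -18, 36, -72, 144]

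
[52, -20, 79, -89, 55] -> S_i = Random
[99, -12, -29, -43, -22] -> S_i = Random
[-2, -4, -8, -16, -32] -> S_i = -2*2^i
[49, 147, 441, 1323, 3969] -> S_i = 49*3^i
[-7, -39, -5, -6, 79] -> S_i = Random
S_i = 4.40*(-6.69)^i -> [4.4, -29.44, 196.93, -1317.44, 8813.68]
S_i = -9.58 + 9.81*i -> [-9.58, 0.23, 10.04, 19.85, 29.66]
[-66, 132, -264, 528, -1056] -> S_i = -66*-2^i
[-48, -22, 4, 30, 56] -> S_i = -48 + 26*i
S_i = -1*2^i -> [-1, -2, -4, -8, -16]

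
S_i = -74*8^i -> [-74, -592, -4736, -37888, -303104]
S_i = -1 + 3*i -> [-1, 2, 5, 8, 11]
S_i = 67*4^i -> [67, 268, 1072, 4288, 17152]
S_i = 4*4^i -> [4, 16, 64, 256, 1024]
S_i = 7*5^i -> [7, 35, 175, 875, 4375]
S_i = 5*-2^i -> [5, -10, 20, -40, 80]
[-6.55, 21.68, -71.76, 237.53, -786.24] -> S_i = -6.55*(-3.31)^i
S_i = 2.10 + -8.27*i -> [2.1, -6.17, -14.44, -22.71, -30.98]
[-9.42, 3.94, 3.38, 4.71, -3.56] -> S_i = Random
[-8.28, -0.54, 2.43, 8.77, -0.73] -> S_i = Random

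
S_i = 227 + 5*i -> [227, 232, 237, 242, 247]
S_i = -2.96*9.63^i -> [-2.96, -28.5, -274.5, -2643.45, -25456.39]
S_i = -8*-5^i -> [-8, 40, -200, 1000, -5000]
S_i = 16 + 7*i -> [16, 23, 30, 37, 44]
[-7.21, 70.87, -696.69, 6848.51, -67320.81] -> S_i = -7.21*(-9.83)^i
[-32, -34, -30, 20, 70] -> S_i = Random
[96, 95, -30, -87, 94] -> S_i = Random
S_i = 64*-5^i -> [64, -320, 1600, -8000, 40000]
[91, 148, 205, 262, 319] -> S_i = 91 + 57*i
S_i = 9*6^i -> [9, 54, 324, 1944, 11664]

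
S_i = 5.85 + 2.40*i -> [5.85, 8.25, 10.65, 13.05, 15.45]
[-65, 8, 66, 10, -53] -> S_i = Random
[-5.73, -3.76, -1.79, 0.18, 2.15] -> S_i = -5.73 + 1.97*i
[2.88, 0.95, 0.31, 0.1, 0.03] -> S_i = 2.88*0.33^i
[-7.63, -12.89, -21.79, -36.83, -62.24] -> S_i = -7.63*1.69^i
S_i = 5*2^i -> [5, 10, 20, 40, 80]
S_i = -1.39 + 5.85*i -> [-1.39, 4.46, 10.31, 16.16, 22.01]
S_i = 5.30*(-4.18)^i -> [5.3, -22.15, 92.6, -387.08, 1618.01]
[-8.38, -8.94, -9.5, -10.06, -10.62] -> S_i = -8.38 + -0.56*i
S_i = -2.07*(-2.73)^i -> [-2.07, 5.65, -15.43, 42.12, -114.98]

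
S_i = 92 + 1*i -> [92, 93, 94, 95, 96]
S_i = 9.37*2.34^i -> [9.37, 21.93, 51.31, 120.06, 280.93]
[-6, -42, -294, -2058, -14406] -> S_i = -6*7^i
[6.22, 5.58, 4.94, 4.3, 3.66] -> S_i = 6.22 + -0.64*i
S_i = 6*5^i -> [6, 30, 150, 750, 3750]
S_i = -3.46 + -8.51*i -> [-3.46, -11.97, -20.48, -28.99, -37.5]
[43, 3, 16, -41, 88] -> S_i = Random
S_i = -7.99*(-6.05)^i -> [-7.99, 48.34, -292.45, 1769.35, -10704.55]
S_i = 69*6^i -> [69, 414, 2484, 14904, 89424]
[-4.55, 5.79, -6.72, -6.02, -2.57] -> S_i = Random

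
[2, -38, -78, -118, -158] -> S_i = 2 + -40*i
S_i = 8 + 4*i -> [8, 12, 16, 20, 24]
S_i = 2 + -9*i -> [2, -7, -16, -25, -34]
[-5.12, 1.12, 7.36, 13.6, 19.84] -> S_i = -5.12 + 6.24*i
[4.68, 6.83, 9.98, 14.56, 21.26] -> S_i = 4.68*1.46^i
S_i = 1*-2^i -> [1, -2, 4, -8, 16]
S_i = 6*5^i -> [6, 30, 150, 750, 3750]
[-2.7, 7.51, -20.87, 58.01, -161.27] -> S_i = -2.70*(-2.78)^i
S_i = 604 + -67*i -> [604, 537, 470, 403, 336]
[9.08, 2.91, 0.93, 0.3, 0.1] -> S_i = 9.08*0.32^i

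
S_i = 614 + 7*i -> [614, 621, 628, 635, 642]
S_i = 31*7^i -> [31, 217, 1519, 10633, 74431]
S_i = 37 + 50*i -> [37, 87, 137, 187, 237]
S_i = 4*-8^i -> [4, -32, 256, -2048, 16384]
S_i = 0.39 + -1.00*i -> [0.39, -0.61, -1.61, -2.61, -3.61]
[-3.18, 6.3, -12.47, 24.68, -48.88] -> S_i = -3.18*(-1.98)^i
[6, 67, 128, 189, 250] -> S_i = 6 + 61*i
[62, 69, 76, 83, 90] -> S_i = 62 + 7*i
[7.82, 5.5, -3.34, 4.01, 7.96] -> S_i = Random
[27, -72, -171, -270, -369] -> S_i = 27 + -99*i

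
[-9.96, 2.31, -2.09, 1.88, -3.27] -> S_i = Random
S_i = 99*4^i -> [99, 396, 1584, 6336, 25344]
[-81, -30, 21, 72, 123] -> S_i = -81 + 51*i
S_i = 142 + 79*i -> [142, 221, 300, 379, 458]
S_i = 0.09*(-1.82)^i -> [0.09, -0.16, 0.3, -0.54, 0.99]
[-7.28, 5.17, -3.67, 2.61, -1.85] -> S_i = -7.28*(-0.71)^i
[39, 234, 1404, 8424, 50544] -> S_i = 39*6^i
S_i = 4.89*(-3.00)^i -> [4.89, -14.67, 44.01, -132.03, 396.09]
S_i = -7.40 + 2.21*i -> [-7.4, -5.19, -2.98, -0.77, 1.44]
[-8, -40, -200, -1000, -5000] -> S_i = -8*5^i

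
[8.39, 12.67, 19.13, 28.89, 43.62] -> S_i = 8.39*1.51^i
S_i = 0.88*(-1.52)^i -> [0.88, -1.34, 2.03, -3.09, 4.7]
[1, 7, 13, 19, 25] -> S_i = 1 + 6*i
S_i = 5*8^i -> [5, 40, 320, 2560, 20480]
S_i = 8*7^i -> [8, 56, 392, 2744, 19208]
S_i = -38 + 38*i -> [-38, 0, 38, 76, 114]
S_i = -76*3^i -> [-76, -228, -684, -2052, -6156]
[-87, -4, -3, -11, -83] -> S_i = Random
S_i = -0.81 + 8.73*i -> [-0.81, 7.92, 16.65, 25.38, 34.11]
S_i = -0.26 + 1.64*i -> [-0.26, 1.38, 3.02, 4.66, 6.3]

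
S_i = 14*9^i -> [14, 126, 1134, 10206, 91854]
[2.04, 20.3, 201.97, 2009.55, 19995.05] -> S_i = 2.04*9.95^i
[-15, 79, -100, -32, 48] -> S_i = Random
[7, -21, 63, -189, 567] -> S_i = 7*-3^i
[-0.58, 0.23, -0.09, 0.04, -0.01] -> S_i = -0.58*(-0.40)^i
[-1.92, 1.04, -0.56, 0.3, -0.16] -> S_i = -1.92*(-0.54)^i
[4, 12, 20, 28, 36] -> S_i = 4 + 8*i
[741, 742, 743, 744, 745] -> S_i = 741 + 1*i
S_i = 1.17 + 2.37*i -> [1.17, 3.54, 5.91, 8.28, 10.65]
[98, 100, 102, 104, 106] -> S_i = 98 + 2*i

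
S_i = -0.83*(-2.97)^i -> [-0.83, 2.47, -7.32, 21.74, -64.58]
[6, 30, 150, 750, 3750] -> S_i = 6*5^i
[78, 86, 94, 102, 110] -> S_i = 78 + 8*i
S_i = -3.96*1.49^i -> [-3.96, -5.9, -8.79, -13.1, -19.52]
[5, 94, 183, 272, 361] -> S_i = 5 + 89*i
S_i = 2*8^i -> [2, 16, 128, 1024, 8192]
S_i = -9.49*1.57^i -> [-9.49, -14.9, -23.39, -36.73, -57.66]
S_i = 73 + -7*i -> [73, 66, 59, 52, 45]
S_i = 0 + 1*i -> [0, 1, 2, 3, 4]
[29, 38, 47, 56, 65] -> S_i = 29 + 9*i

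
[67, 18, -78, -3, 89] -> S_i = Random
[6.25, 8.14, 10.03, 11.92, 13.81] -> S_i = 6.25 + 1.89*i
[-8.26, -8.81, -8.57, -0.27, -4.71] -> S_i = Random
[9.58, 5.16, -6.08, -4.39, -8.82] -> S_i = Random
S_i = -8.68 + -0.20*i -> [-8.68, -8.88, -9.08, -9.28, -9.48]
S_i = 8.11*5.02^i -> [8.11, 40.71, 204.38, 1025.96, 5150.34]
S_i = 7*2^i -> [7, 14, 28, 56, 112]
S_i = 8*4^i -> [8, 32, 128, 512, 2048]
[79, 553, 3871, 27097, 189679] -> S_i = 79*7^i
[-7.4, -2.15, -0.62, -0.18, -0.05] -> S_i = -7.40*0.29^i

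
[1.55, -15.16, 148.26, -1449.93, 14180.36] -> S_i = 1.55*(-9.78)^i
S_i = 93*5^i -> [93, 465, 2325, 11625, 58125]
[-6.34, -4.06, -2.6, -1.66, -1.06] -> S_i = -6.34*0.64^i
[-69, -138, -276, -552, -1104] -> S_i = -69*2^i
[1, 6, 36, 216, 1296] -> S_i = 1*6^i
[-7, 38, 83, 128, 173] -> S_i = -7 + 45*i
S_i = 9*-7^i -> [9, -63, 441, -3087, 21609]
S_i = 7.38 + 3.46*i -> [7.38, 10.84, 14.3, 17.76, 21.22]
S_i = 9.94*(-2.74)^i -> [9.94, -27.24, 74.63, -204.47, 560.26]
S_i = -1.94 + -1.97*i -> [-1.94, -3.91, -5.88, -7.85, -9.82]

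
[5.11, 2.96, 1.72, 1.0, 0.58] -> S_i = 5.11*0.58^i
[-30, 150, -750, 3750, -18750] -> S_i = -30*-5^i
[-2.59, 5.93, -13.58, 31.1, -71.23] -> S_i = -2.59*(-2.29)^i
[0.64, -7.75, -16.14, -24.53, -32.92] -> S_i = 0.64 + -8.39*i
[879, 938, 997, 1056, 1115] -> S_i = 879 + 59*i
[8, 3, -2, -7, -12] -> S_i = 8 + -5*i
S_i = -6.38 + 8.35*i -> [-6.38, 1.97, 10.32, 18.67, 27.02]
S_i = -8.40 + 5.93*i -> [-8.4, -2.47, 3.46, 9.39, 15.32]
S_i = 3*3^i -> [3, 9, 27, 81, 243]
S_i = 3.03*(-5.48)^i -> [3.03, -16.6, 90.99, -498.64, 2732.53]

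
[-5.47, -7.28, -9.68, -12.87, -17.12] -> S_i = -5.47*1.33^i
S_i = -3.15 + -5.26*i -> [-3.15, -8.41, -13.67, -18.93, -24.19]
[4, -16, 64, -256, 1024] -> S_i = 4*-4^i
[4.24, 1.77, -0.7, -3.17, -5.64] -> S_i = 4.24 + -2.47*i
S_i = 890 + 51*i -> [890, 941, 992, 1043, 1094]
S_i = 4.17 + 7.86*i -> [4.17, 12.03, 19.89, 27.75, 35.61]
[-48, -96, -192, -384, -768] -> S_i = -48*2^i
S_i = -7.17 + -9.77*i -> [-7.17, -16.94, -26.71, -36.48, -46.25]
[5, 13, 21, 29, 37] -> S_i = 5 + 8*i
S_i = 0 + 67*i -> [0, 67, 134, 201, 268]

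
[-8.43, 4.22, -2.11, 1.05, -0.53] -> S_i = -8.43*(-0.50)^i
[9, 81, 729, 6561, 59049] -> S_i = 9*9^i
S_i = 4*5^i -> [4, 20, 100, 500, 2500]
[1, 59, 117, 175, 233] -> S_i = 1 + 58*i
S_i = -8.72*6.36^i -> [-8.72, -55.46, -352.72, -2243.3, -14267.4]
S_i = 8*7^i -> [8, 56, 392, 2744, 19208]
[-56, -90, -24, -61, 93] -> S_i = Random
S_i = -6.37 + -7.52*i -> [-6.37, -13.89, -21.41, -28.93, -36.45]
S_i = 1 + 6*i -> [1, 7, 13, 19, 25]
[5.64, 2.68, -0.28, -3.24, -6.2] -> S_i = 5.64 + -2.96*i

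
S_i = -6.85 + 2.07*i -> [-6.85, -4.78, -2.71, -0.64, 1.43]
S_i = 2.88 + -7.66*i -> [2.88, -4.78, -12.44, -20.1, -27.76]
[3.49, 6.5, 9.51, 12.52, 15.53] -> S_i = 3.49 + 3.01*i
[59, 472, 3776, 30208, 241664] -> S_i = 59*8^i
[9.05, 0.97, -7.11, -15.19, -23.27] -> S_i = 9.05 + -8.08*i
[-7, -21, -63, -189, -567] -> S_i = -7*3^i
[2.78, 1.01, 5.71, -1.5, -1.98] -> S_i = Random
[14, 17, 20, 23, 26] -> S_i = 14 + 3*i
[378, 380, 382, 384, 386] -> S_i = 378 + 2*i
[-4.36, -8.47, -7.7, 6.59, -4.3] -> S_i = Random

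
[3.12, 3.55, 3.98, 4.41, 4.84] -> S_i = 3.12 + 0.43*i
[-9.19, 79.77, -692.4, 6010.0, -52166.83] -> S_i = -9.19*(-8.68)^i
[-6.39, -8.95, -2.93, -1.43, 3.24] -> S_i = Random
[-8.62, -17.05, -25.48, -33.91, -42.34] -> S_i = -8.62 + -8.43*i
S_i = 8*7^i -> [8, 56, 392, 2744, 19208]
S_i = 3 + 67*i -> [3, 70, 137, 204, 271]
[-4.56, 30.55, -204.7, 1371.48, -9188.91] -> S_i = -4.56*(-6.70)^i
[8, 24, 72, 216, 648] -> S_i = 8*3^i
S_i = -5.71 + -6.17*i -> [-5.71, -11.88, -18.05, -24.22, -30.39]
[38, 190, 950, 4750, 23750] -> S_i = 38*5^i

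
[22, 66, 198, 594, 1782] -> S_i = 22*3^i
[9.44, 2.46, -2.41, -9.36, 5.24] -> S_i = Random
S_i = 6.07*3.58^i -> [6.07, 21.73, 77.8, 278.51, 997.06]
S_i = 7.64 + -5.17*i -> [7.64, 2.47, -2.7, -7.87, -13.04]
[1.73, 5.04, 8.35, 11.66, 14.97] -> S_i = 1.73 + 3.31*i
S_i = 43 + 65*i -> [43, 108, 173, 238, 303]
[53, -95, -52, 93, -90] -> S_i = Random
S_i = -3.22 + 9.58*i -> [-3.22, 6.36, 15.94, 25.52, 35.1]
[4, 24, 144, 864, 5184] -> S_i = 4*6^i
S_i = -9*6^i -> [-9, -54, -324, -1944, -11664]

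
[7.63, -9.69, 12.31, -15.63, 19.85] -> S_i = 7.63*(-1.27)^i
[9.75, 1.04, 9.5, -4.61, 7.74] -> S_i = Random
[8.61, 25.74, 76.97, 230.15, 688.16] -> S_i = 8.61*2.99^i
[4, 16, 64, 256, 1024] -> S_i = 4*4^i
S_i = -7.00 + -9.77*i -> [-7.0, -16.77, -26.54, -36.31, -46.08]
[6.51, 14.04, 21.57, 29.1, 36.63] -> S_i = 6.51 + 7.53*i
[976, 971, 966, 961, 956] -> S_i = 976 + -5*i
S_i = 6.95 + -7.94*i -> [6.95, -0.99, -8.93, -16.87, -24.81]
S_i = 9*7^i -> [9, 63, 441, 3087, 21609]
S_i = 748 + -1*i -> [748, 747, 746, 745, 744]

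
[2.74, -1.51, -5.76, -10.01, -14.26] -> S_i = 2.74 + -4.25*i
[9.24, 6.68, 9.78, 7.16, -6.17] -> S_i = Random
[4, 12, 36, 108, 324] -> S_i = 4*3^i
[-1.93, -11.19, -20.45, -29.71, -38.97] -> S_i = -1.93 + -9.26*i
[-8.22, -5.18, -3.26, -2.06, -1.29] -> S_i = -8.22*0.63^i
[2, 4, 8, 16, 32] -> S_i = 2*2^i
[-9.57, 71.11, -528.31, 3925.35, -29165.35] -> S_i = -9.57*(-7.43)^i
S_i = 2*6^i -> [2, 12, 72, 432, 2592]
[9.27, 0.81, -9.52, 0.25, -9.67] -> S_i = Random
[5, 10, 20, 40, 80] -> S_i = 5*2^i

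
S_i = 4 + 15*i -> [4, 19, 34, 49, 64]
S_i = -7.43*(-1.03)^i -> [-7.43, 7.65, -7.88, 8.12, -8.36]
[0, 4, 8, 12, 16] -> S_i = 0 + 4*i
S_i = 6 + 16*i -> [6, 22, 38, 54, 70]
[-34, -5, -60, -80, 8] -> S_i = Random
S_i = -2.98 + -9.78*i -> [-2.98, -12.76, -22.54, -32.32, -42.1]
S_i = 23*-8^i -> [23, -184, 1472, -11776, 94208]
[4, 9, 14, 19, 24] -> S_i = 4 + 5*i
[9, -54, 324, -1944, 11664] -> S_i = 9*-6^i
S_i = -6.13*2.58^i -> [-6.13, -15.82, -40.8, -105.27, -271.61]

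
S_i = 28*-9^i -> [28, -252, 2268, -20412, 183708]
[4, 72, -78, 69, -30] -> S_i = Random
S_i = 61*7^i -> [61, 427, 2989, 20923, 146461]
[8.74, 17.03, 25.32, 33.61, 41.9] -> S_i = 8.74 + 8.29*i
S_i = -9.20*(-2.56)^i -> [-9.2, 23.55, -60.29, 154.35, -395.14]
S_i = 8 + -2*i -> [8, 6, 4, 2, 0]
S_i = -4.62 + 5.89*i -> [-4.62, 1.27, 7.16, 13.05, 18.94]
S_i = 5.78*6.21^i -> [5.78, 35.89, 222.9, 1384.21, 8595.96]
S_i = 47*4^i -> [47, 188, 752, 3008, 12032]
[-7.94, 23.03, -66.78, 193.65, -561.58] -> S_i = -7.94*(-2.90)^i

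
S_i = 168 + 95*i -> [168, 263, 358, 453, 548]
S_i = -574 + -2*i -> [-574, -576, -578, -580, -582]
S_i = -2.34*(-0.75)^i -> [-2.34, 1.76, -1.32, 0.99, -0.74]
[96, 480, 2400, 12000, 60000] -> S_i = 96*5^i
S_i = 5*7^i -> [5, 35, 245, 1715, 12005]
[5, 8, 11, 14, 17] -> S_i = 5 + 3*i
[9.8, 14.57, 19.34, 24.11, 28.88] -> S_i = 9.80 + 4.77*i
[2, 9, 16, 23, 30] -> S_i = 2 + 7*i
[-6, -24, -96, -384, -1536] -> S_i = -6*4^i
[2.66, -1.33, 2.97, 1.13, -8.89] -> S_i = Random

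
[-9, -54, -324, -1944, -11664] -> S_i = -9*6^i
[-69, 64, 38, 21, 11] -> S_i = Random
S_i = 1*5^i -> [1, 5, 25, 125, 625]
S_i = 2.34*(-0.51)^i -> [2.34, -1.19, 0.61, -0.31, 0.16]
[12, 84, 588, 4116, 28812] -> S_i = 12*7^i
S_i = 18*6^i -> [18, 108, 648, 3888, 23328]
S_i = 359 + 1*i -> [359, 360, 361, 362, 363]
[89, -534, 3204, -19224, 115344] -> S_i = 89*-6^i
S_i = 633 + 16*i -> [633, 649, 665, 681, 697]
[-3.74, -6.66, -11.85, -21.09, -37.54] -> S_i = -3.74*1.78^i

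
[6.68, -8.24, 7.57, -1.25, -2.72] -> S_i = Random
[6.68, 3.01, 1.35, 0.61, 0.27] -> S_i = 6.68*0.45^i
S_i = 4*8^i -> [4, 32, 256, 2048, 16384]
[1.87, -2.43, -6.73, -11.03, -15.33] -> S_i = 1.87 + -4.30*i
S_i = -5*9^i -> [-5, -45, -405, -3645, -32805]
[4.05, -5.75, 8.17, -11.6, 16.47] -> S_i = 4.05*(-1.42)^i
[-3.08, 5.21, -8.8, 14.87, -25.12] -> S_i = -3.08*(-1.69)^i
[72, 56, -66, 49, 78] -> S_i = Random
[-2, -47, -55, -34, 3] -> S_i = Random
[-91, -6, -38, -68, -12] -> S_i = Random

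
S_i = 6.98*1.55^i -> [6.98, 10.82, 16.77, 25.99, 40.29]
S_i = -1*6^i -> [-1, -6, -36, -216, -1296]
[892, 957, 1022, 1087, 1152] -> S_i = 892 + 65*i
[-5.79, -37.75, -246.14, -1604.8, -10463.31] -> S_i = -5.79*6.52^i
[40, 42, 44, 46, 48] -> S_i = 40 + 2*i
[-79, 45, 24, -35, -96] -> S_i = Random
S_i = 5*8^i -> [5, 40, 320, 2560, 20480]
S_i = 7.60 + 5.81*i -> [7.6, 13.41, 19.22, 25.03, 30.84]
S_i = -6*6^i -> [-6, -36, -216, -1296, -7776]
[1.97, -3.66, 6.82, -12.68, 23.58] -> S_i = 1.97*(-1.86)^i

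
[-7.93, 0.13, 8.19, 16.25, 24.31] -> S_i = -7.93 + 8.06*i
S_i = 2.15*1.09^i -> [2.15, 2.34, 2.55, 2.78, 3.03]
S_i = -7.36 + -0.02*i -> [-7.36, -7.38, -7.4, -7.42, -7.44]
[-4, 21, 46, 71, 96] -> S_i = -4 + 25*i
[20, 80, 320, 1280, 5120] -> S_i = 20*4^i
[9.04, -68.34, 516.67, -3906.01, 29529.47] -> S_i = 9.04*(-7.56)^i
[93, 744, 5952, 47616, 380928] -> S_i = 93*8^i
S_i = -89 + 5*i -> [-89, -84, -79, -74, -69]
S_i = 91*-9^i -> [91, -819, 7371, -66339, 597051]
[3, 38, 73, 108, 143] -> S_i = 3 + 35*i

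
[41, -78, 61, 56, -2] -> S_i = Random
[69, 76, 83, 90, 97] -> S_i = 69 + 7*i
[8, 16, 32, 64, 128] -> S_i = 8*2^i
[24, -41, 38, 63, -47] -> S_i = Random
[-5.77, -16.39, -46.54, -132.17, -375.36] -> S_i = -5.77*2.84^i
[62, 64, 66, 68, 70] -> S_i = 62 + 2*i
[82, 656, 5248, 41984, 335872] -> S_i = 82*8^i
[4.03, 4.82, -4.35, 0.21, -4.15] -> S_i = Random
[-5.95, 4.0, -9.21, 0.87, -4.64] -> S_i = Random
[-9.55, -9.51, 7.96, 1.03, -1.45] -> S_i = Random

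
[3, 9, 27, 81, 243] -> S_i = 3*3^i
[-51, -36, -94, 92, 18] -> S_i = Random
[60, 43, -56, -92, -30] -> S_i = Random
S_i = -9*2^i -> [-9, -18, -36, -72, -144]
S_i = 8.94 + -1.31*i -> [8.94, 7.63, 6.32, 5.01, 3.7]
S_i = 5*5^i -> [5, 25, 125, 625, 3125]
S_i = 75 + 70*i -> [75, 145, 215, 285, 355]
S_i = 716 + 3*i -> [716, 719, 722, 725, 728]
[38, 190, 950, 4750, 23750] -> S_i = 38*5^i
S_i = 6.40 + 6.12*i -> [6.4, 12.52, 18.64, 24.76, 30.88]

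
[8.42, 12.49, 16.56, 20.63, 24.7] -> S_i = 8.42 + 4.07*i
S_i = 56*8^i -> [56, 448, 3584, 28672, 229376]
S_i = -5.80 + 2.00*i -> [-5.8, -3.8, -1.8, 0.2, 2.2]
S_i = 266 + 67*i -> [266, 333, 400, 467, 534]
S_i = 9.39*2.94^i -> [9.39, 27.61, 81.16, 238.62, 701.54]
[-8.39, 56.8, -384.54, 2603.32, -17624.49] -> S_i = -8.39*(-6.77)^i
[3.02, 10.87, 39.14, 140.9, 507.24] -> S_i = 3.02*3.60^i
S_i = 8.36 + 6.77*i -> [8.36, 15.13, 21.9, 28.67, 35.44]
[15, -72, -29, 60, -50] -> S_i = Random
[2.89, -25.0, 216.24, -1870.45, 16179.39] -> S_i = 2.89*(-8.65)^i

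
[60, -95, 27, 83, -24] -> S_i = Random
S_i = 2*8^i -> [2, 16, 128, 1024, 8192]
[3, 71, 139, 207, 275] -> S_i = 3 + 68*i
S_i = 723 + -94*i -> [723, 629, 535, 441, 347]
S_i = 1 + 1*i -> [1, 2, 3, 4, 5]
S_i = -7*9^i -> [-7, -63, -567, -5103, -45927]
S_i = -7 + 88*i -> [-7, 81, 169, 257, 345]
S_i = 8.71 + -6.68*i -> [8.71, 2.03, -4.65, -11.33, -18.01]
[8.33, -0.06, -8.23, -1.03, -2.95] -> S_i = Random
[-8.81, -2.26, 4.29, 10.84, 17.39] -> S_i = -8.81 + 6.55*i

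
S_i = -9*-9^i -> [-9, 81, -729, 6561, -59049]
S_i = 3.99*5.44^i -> [3.99, 21.71, 118.08, 642.35, 3494.37]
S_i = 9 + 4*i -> [9, 13, 17, 21, 25]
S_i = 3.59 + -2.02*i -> [3.59, 1.57, -0.45, -2.47, -4.49]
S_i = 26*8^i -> [26, 208, 1664, 13312, 106496]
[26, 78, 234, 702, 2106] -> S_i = 26*3^i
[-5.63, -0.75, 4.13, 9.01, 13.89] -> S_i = -5.63 + 4.88*i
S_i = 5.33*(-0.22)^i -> [5.33, -1.17, 0.26, -0.06, 0.01]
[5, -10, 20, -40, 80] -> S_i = 5*-2^i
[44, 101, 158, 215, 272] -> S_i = 44 + 57*i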